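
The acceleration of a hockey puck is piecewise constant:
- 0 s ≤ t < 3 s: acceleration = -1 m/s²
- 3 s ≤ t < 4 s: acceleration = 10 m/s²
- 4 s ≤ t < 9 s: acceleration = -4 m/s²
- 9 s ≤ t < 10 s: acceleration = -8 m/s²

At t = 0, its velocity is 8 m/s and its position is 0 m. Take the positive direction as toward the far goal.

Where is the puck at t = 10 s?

45.5 m

On each constant-a segment, Δv = aΔt and Δx = v₀Δt + ½aΔt²; chain segment to segment.
0–3 s: v starts 8 m/s; Δx = 8·3 + ½·-1·3² = 19.5 m; v ends 5 m/s.
3–4 s: v starts 5 m/s; Δx = 5·1 + ½·10·1² = 10 m; v ends 15 m/s.
4–9 s: v starts 15 m/s; Δx = 15·5 + ½·-4·5² = 25 m; v ends -5 m/s.
9–10 s: v starts -5 m/s; Δx = -5·1 + ½·-8·1² = -9 m; v ends -13 m/s.
x(10) = 0 + Σ Δx = 45.5 m.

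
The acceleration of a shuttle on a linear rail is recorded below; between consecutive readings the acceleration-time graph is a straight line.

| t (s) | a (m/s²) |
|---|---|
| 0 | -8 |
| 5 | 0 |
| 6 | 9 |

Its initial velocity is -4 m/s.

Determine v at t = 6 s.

-19.5 m/s

Δv equals the area under the a-t graph; then v = v₀ + Δv.
0–5 s: ½(-8 + 0)(5) = -20 m/s
5–6 s: ½(0 + 9)(1) = 4.5 m/s
Δv = -15.5 m/s, so v(6) = -4 + (-15.5) = -19.5 m/s.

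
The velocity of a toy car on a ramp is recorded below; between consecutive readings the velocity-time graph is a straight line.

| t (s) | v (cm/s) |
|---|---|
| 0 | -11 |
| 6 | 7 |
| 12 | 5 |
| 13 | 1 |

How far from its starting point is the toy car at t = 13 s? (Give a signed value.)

Displacement is the signed area under the v-t curve.
0–6 s: ½(-11 + 7)(6) = -12 cm
6–12 s: ½(7 + 5)(6) = 36 cm
12–13 s: ½(5 + 1)(1) = 3 cm
Net displacement = 27 cm

27 cm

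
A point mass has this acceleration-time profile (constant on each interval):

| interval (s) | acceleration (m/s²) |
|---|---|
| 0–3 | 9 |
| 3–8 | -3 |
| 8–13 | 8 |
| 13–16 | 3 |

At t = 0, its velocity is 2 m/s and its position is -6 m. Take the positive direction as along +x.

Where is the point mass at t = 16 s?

On each constant-a segment, Δv = aΔt and Δx = v₀Δt + ½aΔt²; chain segment to segment.
0–3 s: v starts 2 m/s; Δx = 2·3 + ½·9·3² = 46.5 m; v ends 29 m/s.
3–8 s: v starts 29 m/s; Δx = 29·5 + ½·-3·5² = 107.5 m; v ends 14 m/s.
8–13 s: v starts 14 m/s; Δx = 14·5 + ½·8·5² = 170 m; v ends 54 m/s.
13–16 s: v starts 54 m/s; Δx = 54·3 + ½·3·3² = 175.5 m; v ends 63 m/s.
x(16) = -6 + Σ Δx = 493.5 m.

493.5 m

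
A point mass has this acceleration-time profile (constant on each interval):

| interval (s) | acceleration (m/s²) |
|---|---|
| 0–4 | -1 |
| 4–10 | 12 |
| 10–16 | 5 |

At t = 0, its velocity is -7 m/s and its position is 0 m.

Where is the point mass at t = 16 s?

570 m

On each constant-a segment, Δv = aΔt and Δx = v₀Δt + ½aΔt²; chain segment to segment.
0–4 s: v starts -7 m/s; Δx = -7·4 + ½·-1·4² = -36 m; v ends -11 m/s.
4–10 s: v starts -11 m/s; Δx = -11·6 + ½·12·6² = 150 m; v ends 61 m/s.
10–16 s: v starts 61 m/s; Δx = 61·6 + ½·5·6² = 456 m; v ends 91 m/s.
x(16) = 0 + Σ Δx = 570 m.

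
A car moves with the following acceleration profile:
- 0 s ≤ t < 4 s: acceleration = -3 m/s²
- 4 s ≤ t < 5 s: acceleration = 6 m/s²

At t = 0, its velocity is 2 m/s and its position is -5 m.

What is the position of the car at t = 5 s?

-28 m

On each constant-a segment, Δv = aΔt and Δx = v₀Δt + ½aΔt²; chain segment to segment.
0–4 s: v starts 2 m/s; Δx = 2·4 + ½·-3·4² = -16 m; v ends -10 m/s.
4–5 s: v starts -10 m/s; Δx = -10·1 + ½·6·1² = -7 m; v ends -4 m/s.
x(5) = -5 + Σ Δx = -28 m.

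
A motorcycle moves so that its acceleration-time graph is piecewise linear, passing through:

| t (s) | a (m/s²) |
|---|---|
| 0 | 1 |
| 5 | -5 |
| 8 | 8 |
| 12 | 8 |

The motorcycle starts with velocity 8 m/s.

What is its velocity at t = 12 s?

Δv equals the area under the a-t graph; then v = v₀ + Δv.
0–5 s: ½(1 + -5)(5) = -10 m/s
5–8 s: ½(-5 + 8)(3) = 4.5 m/s
8–12 s: 8 × 4 = 32 m/s
Δv = 26.5 m/s, so v(12) = 8 + (26.5) = 34.5 m/s.

34.5 m/s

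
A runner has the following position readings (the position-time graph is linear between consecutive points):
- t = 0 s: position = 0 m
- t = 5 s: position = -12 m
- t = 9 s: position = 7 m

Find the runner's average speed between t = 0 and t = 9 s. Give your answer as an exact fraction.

31/9 m/s

Average speed = (total path length)/(elapsed time); on a piecewise-linear x-t graph the path length is Σ|Δx|.
0–5 s: |Δx| = |-12 − 0| = 12 m
5–9 s: |Δx| = |7 − -12| = 19 m
Total path = 31 m; average speed = 31/9 = 31/9 m/s.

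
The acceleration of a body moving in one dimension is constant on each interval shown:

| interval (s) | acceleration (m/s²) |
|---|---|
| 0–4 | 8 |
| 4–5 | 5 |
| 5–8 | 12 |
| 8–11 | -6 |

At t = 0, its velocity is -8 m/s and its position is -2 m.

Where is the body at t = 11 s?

On each constant-a segment, Δv = aΔt and Δx = v₀Δt + ½aΔt²; chain segment to segment.
0–4 s: v starts -8 m/s; Δx = -8·4 + ½·8·4² = 32 m; v ends 24 m/s.
4–5 s: v starts 24 m/s; Δx = 24·1 + ½·5·1² = 26.5 m; v ends 29 m/s.
5–8 s: v starts 29 m/s; Δx = 29·3 + ½·12·3² = 141 m; v ends 65 m/s.
8–11 s: v starts 65 m/s; Δx = 65·3 + ½·-6·3² = 168 m; v ends 47 m/s.
x(11) = -2 + Σ Δx = 365.5 m.

365.5 m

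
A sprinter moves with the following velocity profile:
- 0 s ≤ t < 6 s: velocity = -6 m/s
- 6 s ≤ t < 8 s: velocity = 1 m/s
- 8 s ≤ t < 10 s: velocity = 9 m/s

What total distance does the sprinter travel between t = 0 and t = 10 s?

Distance (not displacement) is the total path length: add the absolute areas under v-t.
0–6 s: |-6| × 6 = 36 m
6–8 s: |1| × 2 = 2 m
8–10 s: |9| × 2 = 18 m
Total distance = 56 m

56 m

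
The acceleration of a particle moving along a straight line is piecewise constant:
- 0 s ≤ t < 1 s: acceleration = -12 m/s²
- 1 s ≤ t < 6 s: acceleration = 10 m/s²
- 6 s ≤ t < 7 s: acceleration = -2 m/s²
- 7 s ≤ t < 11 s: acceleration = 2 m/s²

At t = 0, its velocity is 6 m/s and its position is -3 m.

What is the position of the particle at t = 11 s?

319 m

On each constant-a segment, Δv = aΔt and Δx = v₀Δt + ½aΔt²; chain segment to segment.
0–1 s: v starts 6 m/s; Δx = 6·1 + ½·-12·1² = 0 m; v ends -6 m/s.
1–6 s: v starts -6 m/s; Δx = -6·5 + ½·10·5² = 95 m; v ends 44 m/s.
6–7 s: v starts 44 m/s; Δx = 44·1 + ½·-2·1² = 43 m; v ends 42 m/s.
7–11 s: v starts 42 m/s; Δx = 42·4 + ½·2·4² = 184 m; v ends 50 m/s.
x(11) = -3 + Σ Δx = 319 m.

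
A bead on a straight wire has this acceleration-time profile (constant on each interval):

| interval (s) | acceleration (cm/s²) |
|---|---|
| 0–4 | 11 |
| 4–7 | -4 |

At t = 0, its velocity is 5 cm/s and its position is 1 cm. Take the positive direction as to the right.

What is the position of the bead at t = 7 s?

238 cm

On each constant-a segment, Δv = aΔt and Δx = v₀Δt + ½aΔt²; chain segment to segment.
0–4 s: v starts 5 cm/s; Δx = 5·4 + ½·11·4² = 108 cm; v ends 49 cm/s.
4–7 s: v starts 49 cm/s; Δx = 49·3 + ½·-4·3² = 129 cm; v ends 37 cm/s.
x(7) = 1 + Σ Δx = 238 cm.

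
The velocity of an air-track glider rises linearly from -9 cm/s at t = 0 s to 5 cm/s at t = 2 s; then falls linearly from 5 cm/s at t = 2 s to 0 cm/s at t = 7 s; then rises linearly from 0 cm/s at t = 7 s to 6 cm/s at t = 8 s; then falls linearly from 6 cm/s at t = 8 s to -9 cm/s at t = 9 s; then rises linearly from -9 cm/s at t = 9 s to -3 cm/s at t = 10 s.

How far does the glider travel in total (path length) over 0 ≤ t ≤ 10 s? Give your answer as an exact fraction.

1154/35 cm

Distance (not displacement) is the total path length: add the absolute areas under v-t.
0–2 s: v = 0 at t = 9/7 s; triangle areas 81/14 + 25/14 = 53/7 cm
2–7 s: |½(5 + 0)(5)| = 12.5 cm
7–8 s: |½(0 + 6)(1)| = 3 cm
8–9 s: v = 0 at t = 8.4 s; triangle areas 1.2 + 2.7 = 3.9 cm
9–10 s: |½(-9 + -3)(1)| = 6 cm
Total distance = 1154/35 cm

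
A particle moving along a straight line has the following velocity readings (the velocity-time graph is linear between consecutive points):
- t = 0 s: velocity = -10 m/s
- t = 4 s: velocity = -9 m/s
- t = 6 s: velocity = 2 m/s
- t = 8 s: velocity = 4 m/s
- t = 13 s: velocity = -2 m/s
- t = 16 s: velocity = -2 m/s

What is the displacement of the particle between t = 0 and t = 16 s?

-40 m

Net displacement equals the area under the velocity-time graph (areas below the axis count negative).
0–4 s: ½(-10 + -9)(4) = -38 m
4–6 s: ½(-9 + 2)(2) = -7 m
6–8 s: ½(2 + 4)(2) = 6 m
8–13 s: ½(4 + -2)(5) = 5 m
13–16 s: -2 × 3 = -6 m
Net displacement = -40 m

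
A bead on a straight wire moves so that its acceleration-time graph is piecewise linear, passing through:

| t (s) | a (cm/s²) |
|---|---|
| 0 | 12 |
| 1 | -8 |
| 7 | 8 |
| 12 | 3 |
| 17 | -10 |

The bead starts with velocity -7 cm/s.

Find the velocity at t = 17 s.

Δv equals the area under the a-t graph; then v = v₀ + Δv.
0–1 s: ½(12 + -8)(1) = 2 cm/s
1–7 s: ½(-8 + 8)(6) = 0 cm/s
7–12 s: ½(8 + 3)(5) = 27.5 cm/s
12–17 s: ½(3 + -10)(5) = -17.5 cm/s
Δv = 12 cm/s, so v(17) = -7 + (12) = 5 cm/s.

5 cm/s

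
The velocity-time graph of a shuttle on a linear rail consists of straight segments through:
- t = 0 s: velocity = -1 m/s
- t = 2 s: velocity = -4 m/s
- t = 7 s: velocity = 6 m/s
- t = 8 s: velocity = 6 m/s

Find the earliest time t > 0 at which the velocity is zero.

v changes sign on 2–7 s (from -4 to 6); the graph is linear there, so v = 0 at t = 2 + (4)·(7 − 2)/(6 − -4) = 4 s.

t = 4 s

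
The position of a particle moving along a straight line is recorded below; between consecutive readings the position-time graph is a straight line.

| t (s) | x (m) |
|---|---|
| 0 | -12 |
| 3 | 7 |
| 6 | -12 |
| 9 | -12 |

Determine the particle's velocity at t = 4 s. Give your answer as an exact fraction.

Velocity is the slope of the x-t graph on 3–6 s: (-12 − 7)/(6 − 3) = -19/3 m/s.

-19/3 m/s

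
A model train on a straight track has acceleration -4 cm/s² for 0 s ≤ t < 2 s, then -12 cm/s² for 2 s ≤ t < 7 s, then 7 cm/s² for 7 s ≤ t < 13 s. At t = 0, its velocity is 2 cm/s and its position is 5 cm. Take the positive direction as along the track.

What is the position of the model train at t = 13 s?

-449 cm

On each constant-a segment, Δv = aΔt and Δx = v₀Δt + ½aΔt²; chain segment to segment.
0–2 s: v starts 2 cm/s; Δx = 2·2 + ½·-4·2² = -4 cm; v ends -6 cm/s.
2–7 s: v starts -6 cm/s; Δx = -6·5 + ½·-12·5² = -180 cm; v ends -66 cm/s.
7–13 s: v starts -66 cm/s; Δx = -66·6 + ½·7·6² = -270 cm; v ends -24 cm/s.
x(13) = 5 + Σ Δx = -449 cm.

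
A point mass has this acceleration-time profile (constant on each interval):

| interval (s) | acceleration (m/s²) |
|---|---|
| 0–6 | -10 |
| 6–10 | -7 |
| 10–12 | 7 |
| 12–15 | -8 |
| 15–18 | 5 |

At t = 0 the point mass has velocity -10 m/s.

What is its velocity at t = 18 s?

-93 m/s

Δv equals the area under the a-t graph; then v = v₀ + Δv.
0–6 s: -10 × 6 = -60 m/s
6–10 s: -7 × 4 = -28 m/s
10–12 s: 7 × 2 = 14 m/s
12–15 s: -8 × 3 = -24 m/s
15–18 s: 5 × 3 = 15 m/s
Δv = -83 m/s, so v(18) = -10 + (-83) = -93 m/s.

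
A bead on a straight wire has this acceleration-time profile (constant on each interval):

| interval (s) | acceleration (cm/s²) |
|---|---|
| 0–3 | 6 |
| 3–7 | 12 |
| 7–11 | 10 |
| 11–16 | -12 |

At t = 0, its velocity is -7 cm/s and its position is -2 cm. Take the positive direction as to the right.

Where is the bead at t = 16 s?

805 cm

On each constant-a segment, Δv = aΔt and Δx = v₀Δt + ½aΔt²; chain segment to segment.
0–3 s: v starts -7 cm/s; Δx = -7·3 + ½·6·3² = 6 cm; v ends 11 cm/s.
3–7 s: v starts 11 cm/s; Δx = 11·4 + ½·12·4² = 140 cm; v ends 59 cm/s.
7–11 s: v starts 59 cm/s; Δx = 59·4 + ½·10·4² = 316 cm; v ends 99 cm/s.
11–16 s: v starts 99 cm/s; Δx = 99·5 + ½·-12·5² = 345 cm; v ends 39 cm/s.
x(16) = -2 + Σ Δx = 805 cm.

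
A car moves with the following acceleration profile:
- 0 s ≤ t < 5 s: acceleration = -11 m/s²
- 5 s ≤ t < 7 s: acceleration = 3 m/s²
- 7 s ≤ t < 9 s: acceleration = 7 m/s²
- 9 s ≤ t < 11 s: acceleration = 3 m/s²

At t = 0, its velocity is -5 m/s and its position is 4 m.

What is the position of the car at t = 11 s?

-440.5 m

On each constant-a segment, Δv = aΔt and Δx = v₀Δt + ½aΔt²; chain segment to segment.
0–5 s: v starts -5 m/s; Δx = -5·5 + ½·-11·5² = -162.5 m; v ends -60 m/s.
5–7 s: v starts -60 m/s; Δx = -60·2 + ½·3·2² = -114 m; v ends -54 m/s.
7–9 s: v starts -54 m/s; Δx = -54·2 + ½·7·2² = -94 m; v ends -40 m/s.
9–11 s: v starts -40 m/s; Δx = -40·2 + ½·3·2² = -74 m; v ends -34 m/s.
x(11) = 4 + Σ Δx = -440.5 m.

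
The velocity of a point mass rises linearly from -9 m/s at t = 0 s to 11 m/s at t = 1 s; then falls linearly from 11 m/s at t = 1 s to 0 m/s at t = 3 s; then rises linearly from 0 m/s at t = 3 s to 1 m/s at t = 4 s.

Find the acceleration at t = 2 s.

-5.5 m/s²

Acceleration is the slope of the v-t graph on 1–3 s: (0 − 11)/(3 − 1) = -5.5 m/s².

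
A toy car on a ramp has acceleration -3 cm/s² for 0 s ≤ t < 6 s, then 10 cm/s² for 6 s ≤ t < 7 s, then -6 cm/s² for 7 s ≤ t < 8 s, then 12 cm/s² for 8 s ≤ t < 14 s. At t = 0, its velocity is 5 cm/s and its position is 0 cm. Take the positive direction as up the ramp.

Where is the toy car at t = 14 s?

124 cm

On each constant-a segment, Δv = aΔt and Δx = v₀Δt + ½aΔt²; chain segment to segment.
0–6 s: v starts 5 cm/s; Δx = 5·6 + ½·-3·6² = -24 cm; v ends -13 cm/s.
6–7 s: v starts -13 cm/s; Δx = -13·1 + ½·10·1² = -8 cm; v ends -3 cm/s.
7–8 s: v starts -3 cm/s; Δx = -3·1 + ½·-6·1² = -6 cm; v ends -9 cm/s.
8–14 s: v starts -9 cm/s; Δx = -9·6 + ½·12·6² = 162 cm; v ends 63 cm/s.
x(14) = 0 + Σ Δx = 124 cm.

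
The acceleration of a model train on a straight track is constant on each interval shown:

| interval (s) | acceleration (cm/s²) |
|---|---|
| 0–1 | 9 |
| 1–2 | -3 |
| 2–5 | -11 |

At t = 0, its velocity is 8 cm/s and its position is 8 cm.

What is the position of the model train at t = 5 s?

On each constant-a segment, Δv = aΔt and Δx = v₀Δt + ½aΔt²; chain segment to segment.
0–1 s: v starts 8 cm/s; Δx = 8·1 + ½·9·1² = 12.5 cm; v ends 17 cm/s.
1–2 s: v starts 17 cm/s; Δx = 17·1 + ½·-3·1² = 15.5 cm; v ends 14 cm/s.
2–5 s: v starts 14 cm/s; Δx = 14·3 + ½·-11·3² = -7.5 cm; v ends -19 cm/s.
x(5) = 8 + Σ Δx = 28.5 cm.

28.5 cm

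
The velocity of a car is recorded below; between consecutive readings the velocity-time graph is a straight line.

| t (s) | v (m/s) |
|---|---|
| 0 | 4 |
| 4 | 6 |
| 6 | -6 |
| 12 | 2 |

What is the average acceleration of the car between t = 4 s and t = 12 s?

Average acceleration = Δv/Δt = (2 − 6)/(12 − 4) = -0.5 m/s².

-0.5 m/s²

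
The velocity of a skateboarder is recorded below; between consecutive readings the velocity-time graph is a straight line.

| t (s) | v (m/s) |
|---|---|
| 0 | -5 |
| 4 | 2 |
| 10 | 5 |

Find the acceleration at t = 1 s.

1.75 m/s²

Acceleration is the slope of the v-t graph on 0–4 s: (2 − -5)/(4 − 0) = 1.75 m/s².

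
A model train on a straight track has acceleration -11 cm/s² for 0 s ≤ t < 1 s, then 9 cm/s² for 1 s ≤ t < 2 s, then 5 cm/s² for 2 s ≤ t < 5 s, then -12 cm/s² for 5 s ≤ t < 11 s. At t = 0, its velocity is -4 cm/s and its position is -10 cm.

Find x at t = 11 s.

-187.5 cm

On each constant-a segment, Δv = aΔt and Δx = v₀Δt + ½aΔt²; chain segment to segment.
0–1 s: v starts -4 cm/s; Δx = -4·1 + ½·-11·1² = -9.5 cm; v ends -15 cm/s.
1–2 s: v starts -15 cm/s; Δx = -15·1 + ½·9·1² = -10.5 cm; v ends -6 cm/s.
2–5 s: v starts -6 cm/s; Δx = -6·3 + ½·5·3² = 4.5 cm; v ends 9 cm/s.
5–11 s: v starts 9 cm/s; Δx = 9·6 + ½·-12·6² = -162 cm; v ends -63 cm/s.
x(11) = -10 + Σ Δx = -187.5 cm.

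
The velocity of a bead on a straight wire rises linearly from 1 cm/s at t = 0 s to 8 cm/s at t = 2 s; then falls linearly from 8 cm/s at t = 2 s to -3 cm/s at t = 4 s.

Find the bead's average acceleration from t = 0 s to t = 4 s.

-1 cm/s²

Average acceleration = Δv/Δt = (-3 − 1)/(4 − 0) = -1 cm/s².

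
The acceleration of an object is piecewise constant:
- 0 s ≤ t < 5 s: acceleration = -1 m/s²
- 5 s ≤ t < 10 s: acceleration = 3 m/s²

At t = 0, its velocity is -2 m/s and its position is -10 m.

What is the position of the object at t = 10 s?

-30 m

On each constant-a segment, Δv = aΔt and Δx = v₀Δt + ½aΔt²; chain segment to segment.
0–5 s: v starts -2 m/s; Δx = -2·5 + ½·-1·5² = -22.5 m; v ends -7 m/s.
5–10 s: v starts -7 m/s; Δx = -7·5 + ½·3·5² = 2.5 m; v ends 8 m/s.
x(10) = -10 + Σ Δx = -30 m.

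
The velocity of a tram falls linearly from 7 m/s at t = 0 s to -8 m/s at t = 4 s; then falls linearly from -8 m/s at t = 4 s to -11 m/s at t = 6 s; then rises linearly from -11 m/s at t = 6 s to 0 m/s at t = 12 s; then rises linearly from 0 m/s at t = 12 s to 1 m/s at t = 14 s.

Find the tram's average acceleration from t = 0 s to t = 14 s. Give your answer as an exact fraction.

Average acceleration = Δv/Δt = (1 − 7)/(14 − 0) = -3/7 m/s².

-3/7 m/s²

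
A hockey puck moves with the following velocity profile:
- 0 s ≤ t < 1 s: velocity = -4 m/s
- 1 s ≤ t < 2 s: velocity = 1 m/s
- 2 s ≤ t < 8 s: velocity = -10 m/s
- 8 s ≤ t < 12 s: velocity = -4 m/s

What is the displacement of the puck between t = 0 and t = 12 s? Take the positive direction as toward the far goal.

-79 m

Net displacement equals the area under the velocity-time graph (areas below the axis count negative).
0–1 s: -4 × 1 = -4 m
1–2 s: 1 × 1 = 1 m
2–8 s: -10 × 6 = -60 m
8–12 s: -4 × 4 = -16 m
Net displacement = -79 m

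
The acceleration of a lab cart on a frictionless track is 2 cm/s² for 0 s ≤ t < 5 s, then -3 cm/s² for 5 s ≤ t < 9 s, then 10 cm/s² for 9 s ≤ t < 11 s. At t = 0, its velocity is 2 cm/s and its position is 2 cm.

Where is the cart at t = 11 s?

81 cm

On each constant-a segment, Δv = aΔt and Δx = v₀Δt + ½aΔt²; chain segment to segment.
0–5 s: v starts 2 cm/s; Δx = 2·5 + ½·2·5² = 35 cm; v ends 12 cm/s.
5–9 s: v starts 12 cm/s; Δx = 12·4 + ½·-3·4² = 24 cm; v ends 0 cm/s.
9–11 s: v starts 0 cm/s; Δx = 0·2 + ½·10·2² = 20 cm; v ends 20 cm/s.
x(11) = 2 + Σ Δx = 81 cm.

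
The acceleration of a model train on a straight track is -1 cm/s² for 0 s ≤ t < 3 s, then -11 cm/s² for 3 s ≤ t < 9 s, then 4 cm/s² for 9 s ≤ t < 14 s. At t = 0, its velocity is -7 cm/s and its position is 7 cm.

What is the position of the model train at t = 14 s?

-606.5 cm

On each constant-a segment, Δv = aΔt and Δx = v₀Δt + ½aΔt²; chain segment to segment.
0–3 s: v starts -7 cm/s; Δx = -7·3 + ½·-1·3² = -25.5 cm; v ends -10 cm/s.
3–9 s: v starts -10 cm/s; Δx = -10·6 + ½·-11·6² = -258 cm; v ends -76 cm/s.
9–14 s: v starts -76 cm/s; Δx = -76·5 + ½·4·5² = -330 cm; v ends -56 cm/s.
x(14) = 7 + Σ Δx = -606.5 cm.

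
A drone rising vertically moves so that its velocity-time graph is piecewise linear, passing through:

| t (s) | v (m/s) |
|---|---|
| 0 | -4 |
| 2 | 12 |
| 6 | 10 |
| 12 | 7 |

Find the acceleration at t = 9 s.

-0.5 m/s²

Acceleration is the slope of the v-t graph on 6–12 s: (7 − 10)/(12 − 6) = -0.5 m/s².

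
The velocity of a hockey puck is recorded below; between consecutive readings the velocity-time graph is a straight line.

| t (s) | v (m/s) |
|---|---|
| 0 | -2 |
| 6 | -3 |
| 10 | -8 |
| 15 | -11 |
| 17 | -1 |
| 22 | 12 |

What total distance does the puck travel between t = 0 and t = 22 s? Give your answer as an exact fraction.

Distance (not displacement) is the total path length: add the absolute areas under v-t.
0–6 s: |½(-2 + -3)(6)| = 15 m
6–10 s: |½(-3 + -8)(4)| = 22 m
10–15 s: |½(-8 + -11)(5)| = 47.5 m
15–17 s: |½(-11 + -1)(2)| = 12 m
17–22 s: v = 0 at t = 226/13 s; triangle areas 5/26 + 360/13 = 725/26 m
Total distance = 1617/13 m

1617/13 m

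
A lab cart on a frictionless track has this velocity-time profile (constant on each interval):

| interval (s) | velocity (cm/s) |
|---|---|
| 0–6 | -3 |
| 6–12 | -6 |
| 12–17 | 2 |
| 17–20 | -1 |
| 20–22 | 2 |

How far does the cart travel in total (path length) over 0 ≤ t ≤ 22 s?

71 cm

Distance (not displacement) is the total path length: add the absolute areas under v-t.
0–6 s: |-3| × 6 = 18 cm
6–12 s: |-6| × 6 = 36 cm
12–17 s: |2| × 5 = 10 cm
17–20 s: |-1| × 3 = 3 cm
20–22 s: |2| × 2 = 4 cm
Total distance = 71 cm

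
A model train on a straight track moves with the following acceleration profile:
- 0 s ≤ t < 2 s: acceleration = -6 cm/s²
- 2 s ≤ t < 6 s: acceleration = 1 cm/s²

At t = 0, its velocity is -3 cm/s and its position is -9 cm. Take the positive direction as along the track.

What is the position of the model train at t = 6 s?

-79 cm

On each constant-a segment, Δv = aΔt and Δx = v₀Δt + ½aΔt²; chain segment to segment.
0–2 s: v starts -3 cm/s; Δx = -3·2 + ½·-6·2² = -18 cm; v ends -15 cm/s.
2–6 s: v starts -15 cm/s; Δx = -15·4 + ½·1·4² = -52 cm; v ends -11 cm/s.
x(6) = -9 + Σ Δx = -79 cm.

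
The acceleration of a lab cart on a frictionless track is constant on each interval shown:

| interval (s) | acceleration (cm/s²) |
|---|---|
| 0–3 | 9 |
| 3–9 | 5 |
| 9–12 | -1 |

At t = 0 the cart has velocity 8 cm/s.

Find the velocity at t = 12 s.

Δv equals the area under the a-t graph; then v = v₀ + Δv.
0–3 s: 9 × 3 = 27 cm/s
3–9 s: 5 × 6 = 30 cm/s
9–12 s: -1 × 3 = -3 cm/s
Δv = 54 cm/s, so v(12) = 8 + (54) = 62 cm/s.

62 cm/s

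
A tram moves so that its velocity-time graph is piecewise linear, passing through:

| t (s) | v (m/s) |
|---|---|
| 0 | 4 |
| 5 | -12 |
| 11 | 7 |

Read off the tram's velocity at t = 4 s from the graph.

On 0–5 s the graph is linear from 4 to -12 m/s: v(4) = 4 + (-12 − 4)·(4 − 0)/(5 − 0) = -8.8 m/s.

-8.8 m/s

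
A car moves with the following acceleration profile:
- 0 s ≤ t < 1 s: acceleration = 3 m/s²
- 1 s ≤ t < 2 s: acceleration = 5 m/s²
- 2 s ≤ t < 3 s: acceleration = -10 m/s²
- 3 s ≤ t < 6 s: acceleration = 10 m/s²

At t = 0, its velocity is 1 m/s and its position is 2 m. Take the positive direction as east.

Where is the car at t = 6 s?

On each constant-a segment, Δv = aΔt and Δx = v₀Δt + ½aΔt²; chain segment to segment.
0–1 s: v starts 1 m/s; Δx = 1·1 + ½·3·1² = 2.5 m; v ends 4 m/s.
1–2 s: v starts 4 m/s; Δx = 4·1 + ½·5·1² = 6.5 m; v ends 9 m/s.
2–3 s: v starts 9 m/s; Δx = 9·1 + ½·-10·1² = 4 m; v ends -1 m/s.
3–6 s: v starts -1 m/s; Δx = -1·3 + ½·10·3² = 42 m; v ends 29 m/s.
x(6) = 2 + Σ Δx = 57 m.

57 m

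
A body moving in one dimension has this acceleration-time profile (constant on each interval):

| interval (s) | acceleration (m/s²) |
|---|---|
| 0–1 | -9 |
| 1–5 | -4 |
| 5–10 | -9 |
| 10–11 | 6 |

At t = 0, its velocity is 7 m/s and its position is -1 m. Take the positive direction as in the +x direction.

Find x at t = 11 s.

On each constant-a segment, Δv = aΔt and Δx = v₀Δt + ½aΔt²; chain segment to segment.
0–1 s: v starts 7 m/s; Δx = 7·1 + ½·-9·1² = 2.5 m; v ends -2 m/s.
1–5 s: v starts -2 m/s; Δx = -2·4 + ½·-4·4² = -40 m; v ends -18 m/s.
5–10 s: v starts -18 m/s; Δx = -18·5 + ½·-9·5² = -202.5 m; v ends -63 m/s.
10–11 s: v starts -63 m/s; Δx = -63·1 + ½·6·1² = -60 m; v ends -57 m/s.
x(11) = -1 + Σ Δx = -301 m.

-301 m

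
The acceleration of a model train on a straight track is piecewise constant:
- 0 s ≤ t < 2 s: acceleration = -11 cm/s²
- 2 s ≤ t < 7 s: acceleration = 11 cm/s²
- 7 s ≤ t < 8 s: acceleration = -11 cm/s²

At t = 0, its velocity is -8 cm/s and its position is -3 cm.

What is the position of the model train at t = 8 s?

-34 cm

On each constant-a segment, Δv = aΔt and Δx = v₀Δt + ½aΔt²; chain segment to segment.
0–2 s: v starts -8 cm/s; Δx = -8·2 + ½·-11·2² = -38 cm; v ends -30 cm/s.
2–7 s: v starts -30 cm/s; Δx = -30·5 + ½·11·5² = -12.5 cm; v ends 25 cm/s.
7–8 s: v starts 25 cm/s; Δx = 25·1 + ½·-11·1² = 19.5 cm; v ends 14 cm/s.
x(8) = -3 + Σ Δx = -34 cm.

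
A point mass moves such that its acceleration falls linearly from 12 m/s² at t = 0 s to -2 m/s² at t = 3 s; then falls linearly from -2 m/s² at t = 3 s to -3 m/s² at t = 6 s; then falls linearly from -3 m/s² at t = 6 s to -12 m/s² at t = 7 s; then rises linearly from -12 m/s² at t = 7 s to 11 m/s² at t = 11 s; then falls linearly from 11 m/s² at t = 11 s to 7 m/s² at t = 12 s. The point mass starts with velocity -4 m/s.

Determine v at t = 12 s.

3 m/s

Δv equals the area under the a-t graph; then v = v₀ + Δv.
0–3 s: ½(12 + -2)(3) = 15 m/s
3–6 s: ½(-2 + -3)(3) = -7.5 m/s
6–7 s: ½(-3 + -12)(1) = -7.5 m/s
7–11 s: ½(-12 + 11)(4) = -2 m/s
11–12 s: ½(11 + 7)(1) = 9 m/s
Δv = 7 m/s, so v(12) = -4 + (7) = 3 m/s.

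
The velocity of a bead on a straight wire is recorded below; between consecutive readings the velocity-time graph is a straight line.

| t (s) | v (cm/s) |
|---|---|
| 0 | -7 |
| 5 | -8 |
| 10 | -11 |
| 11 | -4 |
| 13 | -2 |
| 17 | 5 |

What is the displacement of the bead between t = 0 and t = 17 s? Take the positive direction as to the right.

Net displacement equals the area under the velocity-time graph (areas below the axis count negative).
0–5 s: ½(-7 + -8)(5) = -37.5 cm
5–10 s: ½(-8 + -11)(5) = -47.5 cm
10–11 s: ½(-11 + -4)(1) = -7.5 cm
11–13 s: ½(-4 + -2)(2) = -6 cm
13–17 s: ½(-2 + 5)(4) = 6 cm
Net displacement = -92.5 cm

-92.5 cm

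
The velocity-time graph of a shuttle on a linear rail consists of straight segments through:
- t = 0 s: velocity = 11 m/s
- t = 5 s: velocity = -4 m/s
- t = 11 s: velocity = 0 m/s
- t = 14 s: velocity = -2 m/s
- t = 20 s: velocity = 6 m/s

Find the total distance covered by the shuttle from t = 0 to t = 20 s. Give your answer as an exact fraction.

Distance (not displacement) is the total path length: add the absolute areas under v-t.
0–5 s: v = 0 at t = 11/3 s; triangle areas 121/6 + 8/3 = 137/6 m
5–11 s: |½(-4 + 0)(6)| = 12 m
11–14 s: |½(0 + -2)(3)| = 3 m
14–20 s: v = 0 at t = 15.5 s; triangle areas 1.5 + 13.5 = 15 m
Total distance = 317/6 m

317/6 m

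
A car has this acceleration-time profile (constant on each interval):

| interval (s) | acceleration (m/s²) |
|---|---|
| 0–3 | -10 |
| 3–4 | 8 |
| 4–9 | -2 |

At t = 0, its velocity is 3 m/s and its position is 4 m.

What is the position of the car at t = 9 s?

On each constant-a segment, Δv = aΔt and Δx = v₀Δt + ½aΔt²; chain segment to segment.
0–3 s: v starts 3 m/s; Δx = 3·3 + ½·-10·3² = -36 m; v ends -27 m/s.
3–4 s: v starts -27 m/s; Δx = -27·1 + ½·8·1² = -23 m; v ends -19 m/s.
4–9 s: v starts -19 m/s; Δx = -19·5 + ½·-2·5² = -120 m; v ends -29 m/s.
x(9) = 4 + Σ Δx = -175 m.

-175 m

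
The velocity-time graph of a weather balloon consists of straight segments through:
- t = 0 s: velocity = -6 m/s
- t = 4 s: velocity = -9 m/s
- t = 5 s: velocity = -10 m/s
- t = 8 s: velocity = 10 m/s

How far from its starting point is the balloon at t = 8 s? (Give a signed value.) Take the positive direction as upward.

-39.5 m

Displacement is the signed area under the v-t curve.
0–4 s: ½(-6 + -9)(4) = -30 m
4–5 s: ½(-9 + -10)(1) = -9.5 m
5–8 s: ½(-10 + 10)(3) = 0 m
Net displacement = -39.5 m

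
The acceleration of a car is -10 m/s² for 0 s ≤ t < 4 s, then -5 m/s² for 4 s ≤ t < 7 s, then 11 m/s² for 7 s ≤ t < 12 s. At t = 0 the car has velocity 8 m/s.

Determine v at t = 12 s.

Δv equals the area under the a-t graph; then v = v₀ + Δv.
0–4 s: -10 × 4 = -40 m/s
4–7 s: -5 × 3 = -15 m/s
7–12 s: 11 × 5 = 55 m/s
Δv = 0 m/s, so v(12) = 8 + (0) = 8 m/s.

8 m/s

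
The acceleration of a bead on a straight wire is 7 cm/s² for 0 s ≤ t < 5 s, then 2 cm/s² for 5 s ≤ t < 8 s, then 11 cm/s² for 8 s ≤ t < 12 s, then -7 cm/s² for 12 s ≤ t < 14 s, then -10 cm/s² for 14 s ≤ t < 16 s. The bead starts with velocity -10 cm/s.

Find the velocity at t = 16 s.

Δv equals the area under the a-t graph; then v = v₀ + Δv.
0–5 s: 7 × 5 = 35 cm/s
5–8 s: 2 × 3 = 6 cm/s
8–12 s: 11 × 4 = 44 cm/s
12–14 s: -7 × 2 = -14 cm/s
14–16 s: -10 × 2 = -20 cm/s
Δv = 51 cm/s, so v(16) = -10 + (51) = 41 cm/s.

41 cm/s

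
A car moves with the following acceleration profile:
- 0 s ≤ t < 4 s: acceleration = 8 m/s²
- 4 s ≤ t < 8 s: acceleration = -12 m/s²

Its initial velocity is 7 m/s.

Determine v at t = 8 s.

-9 m/s

Δv equals the area under the a-t graph; then v = v₀ + Δv.
0–4 s: 8 × 4 = 32 m/s
4–8 s: -12 × 4 = -48 m/s
Δv = -16 m/s, so v(8) = 7 + (-16) = -9 m/s.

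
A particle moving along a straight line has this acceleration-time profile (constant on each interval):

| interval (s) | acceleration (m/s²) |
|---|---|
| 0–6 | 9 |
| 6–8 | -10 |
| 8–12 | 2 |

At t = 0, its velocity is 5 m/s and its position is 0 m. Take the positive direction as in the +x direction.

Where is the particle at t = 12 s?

462 m

On each constant-a segment, Δv = aΔt and Δx = v₀Δt + ½aΔt²; chain segment to segment.
0–6 s: v starts 5 m/s; Δx = 5·6 + ½·9·6² = 192 m; v ends 59 m/s.
6–8 s: v starts 59 m/s; Δx = 59·2 + ½·-10·2² = 98 m; v ends 39 m/s.
8–12 s: v starts 39 m/s; Δx = 39·4 + ½·2·4² = 172 m; v ends 47 m/s.
x(12) = 0 + Σ Δx = 462 m.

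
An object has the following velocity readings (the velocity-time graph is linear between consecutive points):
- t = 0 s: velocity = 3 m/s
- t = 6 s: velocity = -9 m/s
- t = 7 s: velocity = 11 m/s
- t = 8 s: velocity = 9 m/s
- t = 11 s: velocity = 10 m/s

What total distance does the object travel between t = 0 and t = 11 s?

66.05 m

Distance (not displacement) is the total path length: add the absolute areas under v-t.
0–6 s: v = 0 at t = 1.5 s; triangle areas 2.25 + 20.25 = 22.5 m
6–7 s: v = 0 at t = 6.45 s; triangle areas 2.025 + 3.025 = 5.05 m
7–8 s: |½(11 + 9)(1)| = 10 m
8–11 s: |½(9 + 10)(3)| = 28.5 m
Total distance = 66.05 m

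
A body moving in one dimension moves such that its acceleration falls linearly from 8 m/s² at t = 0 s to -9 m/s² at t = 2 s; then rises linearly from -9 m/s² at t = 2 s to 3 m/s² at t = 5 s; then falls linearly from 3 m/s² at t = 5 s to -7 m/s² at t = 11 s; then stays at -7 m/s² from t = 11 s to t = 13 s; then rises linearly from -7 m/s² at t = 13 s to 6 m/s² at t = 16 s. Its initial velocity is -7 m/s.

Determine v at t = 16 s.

Δv equals the area under the a-t graph; then v = v₀ + Δv.
0–2 s: ½(8 + -9)(2) = -1 m/s
2–5 s: ½(-9 + 3)(3) = -9 m/s
5–11 s: ½(3 + -7)(6) = -12 m/s
11–13 s: -7 × 2 = -14 m/s
13–16 s: ½(-7 + 6)(3) = -1.5 m/s
Δv = -37.5 m/s, so v(16) = -7 + (-37.5) = -44.5 m/s.

-44.5 m/s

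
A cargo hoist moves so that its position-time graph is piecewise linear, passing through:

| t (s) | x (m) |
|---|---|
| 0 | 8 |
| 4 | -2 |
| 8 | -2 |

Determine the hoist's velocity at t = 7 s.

Velocity is the slope of the x-t graph on 4–8 s: (-2 − -2)/(8 − 4) = 0 m/s.

0 m/s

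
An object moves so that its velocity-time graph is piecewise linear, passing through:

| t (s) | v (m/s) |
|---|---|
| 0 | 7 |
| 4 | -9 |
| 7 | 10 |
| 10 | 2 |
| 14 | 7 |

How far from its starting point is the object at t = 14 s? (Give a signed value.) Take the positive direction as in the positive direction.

33.5 m

Net displacement equals the area under the velocity-time graph (areas below the axis count negative).
0–4 s: ½(7 + -9)(4) = -4 m
4–7 s: ½(-9 + 10)(3) = 1.5 m
7–10 s: ½(10 + 2)(3) = 18 m
10–14 s: ½(2 + 7)(4) = 18 m
Net displacement = 33.5 m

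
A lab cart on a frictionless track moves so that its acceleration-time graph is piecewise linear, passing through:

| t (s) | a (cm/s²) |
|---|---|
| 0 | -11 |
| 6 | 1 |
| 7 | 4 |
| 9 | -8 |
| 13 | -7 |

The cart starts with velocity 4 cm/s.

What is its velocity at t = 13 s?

-57.5 cm/s

Δv equals the area under the a-t graph; then v = v₀ + Δv.
0–6 s: ½(-11 + 1)(6) = -30 cm/s
6–7 s: ½(1 + 4)(1) = 2.5 cm/s
7–9 s: ½(4 + -8)(2) = -4 cm/s
9–13 s: ½(-8 + -7)(4) = -30 cm/s
Δv = -61.5 cm/s, so v(13) = 4 + (-61.5) = -57.5 cm/s.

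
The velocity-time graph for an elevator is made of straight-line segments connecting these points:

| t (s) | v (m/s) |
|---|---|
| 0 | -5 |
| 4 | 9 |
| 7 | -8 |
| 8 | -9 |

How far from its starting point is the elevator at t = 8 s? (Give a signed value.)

1 m

Net displacement equals the area under the velocity-time graph (areas below the axis count negative).
0–4 s: ½(-5 + 9)(4) = 8 m
4–7 s: ½(9 + -8)(3) = 1.5 m
7–8 s: ½(-8 + -9)(1) = -8.5 m
Net displacement = 1 m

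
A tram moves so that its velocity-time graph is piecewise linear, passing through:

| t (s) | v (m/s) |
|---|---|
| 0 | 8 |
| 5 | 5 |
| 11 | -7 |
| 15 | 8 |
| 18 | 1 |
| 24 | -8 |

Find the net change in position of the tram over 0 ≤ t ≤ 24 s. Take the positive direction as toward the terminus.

21 m

Net displacement equals the area under the velocity-time graph (areas below the axis count negative).
0–5 s: ½(8 + 5)(5) = 32.5 m
5–11 s: ½(5 + -7)(6) = -6 m
11–15 s: ½(-7 + 8)(4) = 2 m
15–18 s: ½(8 + 1)(3) = 13.5 m
18–24 s: ½(1 + -8)(6) = -21 m
Net displacement = 21 m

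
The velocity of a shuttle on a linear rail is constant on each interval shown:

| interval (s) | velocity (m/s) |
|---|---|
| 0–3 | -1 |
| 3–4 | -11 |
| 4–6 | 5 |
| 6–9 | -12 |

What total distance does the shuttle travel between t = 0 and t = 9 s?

60 m

Total distance travelled is ∫|v| dt — sum the magnitudes of each area piece.
0–3 s: |-1| × 3 = 3 m
3–4 s: |-11| × 1 = 11 m
4–6 s: |5| × 2 = 10 m
6–9 s: |-12| × 3 = 36 m
Total distance = 60 m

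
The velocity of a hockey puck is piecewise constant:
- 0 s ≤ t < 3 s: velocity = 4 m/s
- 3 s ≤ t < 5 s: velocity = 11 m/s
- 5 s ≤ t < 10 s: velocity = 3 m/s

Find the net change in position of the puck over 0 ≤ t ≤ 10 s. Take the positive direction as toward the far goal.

49 m

Net displacement equals the area under the velocity-time graph (areas below the axis count negative).
0–3 s: 4 × 3 = 12 m
3–5 s: 11 × 2 = 22 m
5–10 s: 3 × 5 = 15 m
Net displacement = 49 m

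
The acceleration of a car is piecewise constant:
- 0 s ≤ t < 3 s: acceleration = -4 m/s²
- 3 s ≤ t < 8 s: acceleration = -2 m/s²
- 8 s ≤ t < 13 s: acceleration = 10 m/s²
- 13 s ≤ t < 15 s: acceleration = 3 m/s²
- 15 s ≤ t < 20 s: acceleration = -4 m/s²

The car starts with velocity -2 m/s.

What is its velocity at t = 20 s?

Δv equals the area under the a-t graph; then v = v₀ + Δv.
0–3 s: -4 × 3 = -12 m/s
3–8 s: -2 × 5 = -10 m/s
8–13 s: 10 × 5 = 50 m/s
13–15 s: 3 × 2 = 6 m/s
15–20 s: -4 × 5 = -20 m/s
Δv = 14 m/s, so v(20) = -2 + (14) = 12 m/s.

12 m/s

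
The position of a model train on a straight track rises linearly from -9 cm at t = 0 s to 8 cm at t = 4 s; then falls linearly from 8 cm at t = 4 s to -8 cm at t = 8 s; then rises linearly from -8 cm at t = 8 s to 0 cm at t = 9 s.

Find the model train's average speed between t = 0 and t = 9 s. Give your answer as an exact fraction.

Average speed = (total path length)/(elapsed time); on a piecewise-linear x-t graph the path length is Σ|Δx|.
0–4 s: |Δx| = |8 − -9| = 17 cm
4–8 s: |Δx| = |-8 − 8| = 16 cm
8–9 s: |Δx| = |0 − -8| = 8 cm
Total path = 41 cm; average speed = 41/9 = 41/9 cm/s.

41/9 cm/s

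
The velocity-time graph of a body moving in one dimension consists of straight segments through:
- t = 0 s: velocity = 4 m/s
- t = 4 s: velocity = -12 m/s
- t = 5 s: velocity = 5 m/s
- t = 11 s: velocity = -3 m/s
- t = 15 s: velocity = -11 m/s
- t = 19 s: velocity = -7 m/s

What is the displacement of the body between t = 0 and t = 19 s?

-77.5 m

Net displacement equals the area under the velocity-time graph (areas below the axis count negative).
0–4 s: ½(4 + -12)(4) = -16 m
4–5 s: ½(-12 + 5)(1) = -3.5 m
5–11 s: ½(5 + -3)(6) = 6 m
11–15 s: ½(-3 + -11)(4) = -28 m
15–19 s: ½(-11 + -7)(4) = -36 m
Net displacement = -77.5 m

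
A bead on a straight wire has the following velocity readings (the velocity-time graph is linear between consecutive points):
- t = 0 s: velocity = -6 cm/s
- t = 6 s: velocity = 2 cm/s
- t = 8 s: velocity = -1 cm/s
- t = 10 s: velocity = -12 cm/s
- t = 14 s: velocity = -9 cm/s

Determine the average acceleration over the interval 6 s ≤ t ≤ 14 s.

Average acceleration = Δv/Δt = (-9 − 2)/(14 − 6) = -1.375 cm/s².

-1.375 cm/s²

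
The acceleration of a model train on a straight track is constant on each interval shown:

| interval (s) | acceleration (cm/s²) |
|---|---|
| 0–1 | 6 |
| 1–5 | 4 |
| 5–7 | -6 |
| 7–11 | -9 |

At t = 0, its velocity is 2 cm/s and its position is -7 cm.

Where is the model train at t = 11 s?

74 cm

On each constant-a segment, Δv = aΔt and Δx = v₀Δt + ½aΔt²; chain segment to segment.
0–1 s: v starts 2 cm/s; Δx = 2·1 + ½·6·1² = 5 cm; v ends 8 cm/s.
1–5 s: v starts 8 cm/s; Δx = 8·4 + ½·4·4² = 64 cm; v ends 24 cm/s.
5–7 s: v starts 24 cm/s; Δx = 24·2 + ½·-6·2² = 36 cm; v ends 12 cm/s.
7–11 s: v starts 12 cm/s; Δx = 12·4 + ½·-9·4² = -24 cm; v ends -24 cm/s.
x(11) = -7 + Σ Δx = 74 cm.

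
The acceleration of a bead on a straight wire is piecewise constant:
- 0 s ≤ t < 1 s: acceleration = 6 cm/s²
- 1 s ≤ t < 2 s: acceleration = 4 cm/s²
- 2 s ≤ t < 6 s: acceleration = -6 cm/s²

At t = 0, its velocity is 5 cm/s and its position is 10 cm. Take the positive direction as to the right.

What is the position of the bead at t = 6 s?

43 cm

On each constant-a segment, Δv = aΔt and Δx = v₀Δt + ½aΔt²; chain segment to segment.
0–1 s: v starts 5 cm/s; Δx = 5·1 + ½·6·1² = 8 cm; v ends 11 cm/s.
1–2 s: v starts 11 cm/s; Δx = 11·1 + ½·4·1² = 13 cm; v ends 15 cm/s.
2–6 s: v starts 15 cm/s; Δx = 15·4 + ½·-6·4² = 12 cm; v ends -9 cm/s.
x(6) = 10 + Σ Δx = 43 cm.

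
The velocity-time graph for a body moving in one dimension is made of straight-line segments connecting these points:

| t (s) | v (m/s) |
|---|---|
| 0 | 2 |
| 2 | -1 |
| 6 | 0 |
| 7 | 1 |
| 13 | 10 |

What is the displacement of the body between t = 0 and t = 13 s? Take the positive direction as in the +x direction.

32.5 m

Displacement is the signed area under the v-t curve.
0–2 s: ½(2 + -1)(2) = 1 m
2–6 s: ½(-1 + 0)(4) = -2 m
6–7 s: ½(0 + 1)(1) = 0.5 m
7–13 s: ½(1 + 10)(6) = 33 m
Net displacement = 32.5 m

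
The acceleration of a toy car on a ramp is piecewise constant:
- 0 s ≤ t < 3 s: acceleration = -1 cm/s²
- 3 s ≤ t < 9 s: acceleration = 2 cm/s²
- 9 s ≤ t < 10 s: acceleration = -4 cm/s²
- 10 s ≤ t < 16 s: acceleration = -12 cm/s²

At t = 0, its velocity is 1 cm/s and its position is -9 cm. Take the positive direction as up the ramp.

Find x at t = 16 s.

-158.5 cm

On each constant-a segment, Δv = aΔt and Δx = v₀Δt + ½aΔt²; chain segment to segment.
0–3 s: v starts 1 cm/s; Δx = 1·3 + ½·-1·3² = -1.5 cm; v ends -2 cm/s.
3–9 s: v starts -2 cm/s; Δx = -2·6 + ½·2·6² = 24 cm; v ends 10 cm/s.
9–10 s: v starts 10 cm/s; Δx = 10·1 + ½·-4·1² = 8 cm; v ends 6 cm/s.
10–16 s: v starts 6 cm/s; Δx = 6·6 + ½·-12·6² = -180 cm; v ends -66 cm/s.
x(16) = -9 + Σ Δx = -158.5 cm.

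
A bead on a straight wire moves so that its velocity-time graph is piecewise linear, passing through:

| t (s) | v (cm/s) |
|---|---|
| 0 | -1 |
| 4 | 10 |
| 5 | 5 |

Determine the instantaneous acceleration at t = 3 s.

2.75 cm/s²

Acceleration is the slope of the v-t graph on 0–4 s: (10 − -1)/(4 − 0) = 2.75 cm/s².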